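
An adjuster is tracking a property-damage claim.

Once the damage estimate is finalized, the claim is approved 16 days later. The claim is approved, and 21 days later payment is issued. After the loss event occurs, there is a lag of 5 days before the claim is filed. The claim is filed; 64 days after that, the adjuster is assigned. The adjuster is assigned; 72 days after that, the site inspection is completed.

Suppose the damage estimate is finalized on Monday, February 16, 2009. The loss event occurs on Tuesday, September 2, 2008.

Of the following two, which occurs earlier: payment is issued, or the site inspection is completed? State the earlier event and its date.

The site inspection is completed — Wednesday, January 21, 2009

The damage estimate is finalized: Feb 16, 2009.
The claim is approved: Feb 16, 2009 + 16 days = Mar 4, 2009.
Payment is issued: Mar 4, 2009 + 21 days = Mar 25, 2009.
The loss event occurs: Sep 2, 2008.
The claim is filed: Sep 2, 2008 + 5 days = Sep 7, 2008.
The adjuster is assigned: Sep 7, 2008 + 64 days = Nov 10, 2008.
The site inspection is completed: Nov 10, 2008 + 72 days = Jan 21, 2009.
Comparing: payment is issued on Mar 25, 2009 vs the site inspection is completed on Jan 21, 2009. Earlier: the site inspection is completed.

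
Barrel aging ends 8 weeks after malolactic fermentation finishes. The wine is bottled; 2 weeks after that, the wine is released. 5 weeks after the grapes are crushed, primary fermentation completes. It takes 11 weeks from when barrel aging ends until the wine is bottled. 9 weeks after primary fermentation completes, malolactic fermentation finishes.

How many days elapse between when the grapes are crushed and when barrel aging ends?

Causal path: the grapes are crushed → primary fermentation completes → malolactic fermentation finishes → barrel aging ends.
Total delay along the path: 5 + 9 + 8 weeks = 22 weeks = 154 days.

154 days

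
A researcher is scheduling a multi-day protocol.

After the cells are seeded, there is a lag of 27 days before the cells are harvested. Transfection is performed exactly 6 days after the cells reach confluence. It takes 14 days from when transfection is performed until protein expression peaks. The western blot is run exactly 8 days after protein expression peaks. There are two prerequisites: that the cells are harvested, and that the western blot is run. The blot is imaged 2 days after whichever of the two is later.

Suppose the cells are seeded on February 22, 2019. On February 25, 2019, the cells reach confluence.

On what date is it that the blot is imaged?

The cells are seeded: Feb 22, 2019.
The cells are harvested: Feb 22, 2019 + 27 days = Mar 21, 2019.
The cells reach confluence: Feb 25, 2019.
Transfection is performed: Feb 25, 2019 + 6 days = Mar 3, 2019.
Protein expression peaks: Mar 3, 2019 + 14 days = Mar 17, 2019.
The western blot is run: Mar 17, 2019 + 8 days = Mar 25, 2019.
Both prerequisites met — the cells are harvested (Mar 21, 2019), the western blot is run (Mar 25, 2019); the later is Mar 25, 2019.
The blot is imaged: Mar 25, 2019 + 2 days = Mar 27, 2019.

March 27, 2019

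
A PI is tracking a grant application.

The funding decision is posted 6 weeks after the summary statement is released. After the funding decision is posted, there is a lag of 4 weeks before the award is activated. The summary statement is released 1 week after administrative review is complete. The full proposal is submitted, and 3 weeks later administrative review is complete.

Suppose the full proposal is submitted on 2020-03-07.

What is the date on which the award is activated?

The full proposal is submitted: Mar 7, 2020.
Administrative review is complete: Mar 7, 2020 + 3 weeks = Mar 28, 2020.
The summary statement is released: Mar 28, 2020 + 1 week = Apr 4, 2020.
The funding decision is posted: Apr 4, 2020 + 6 weeks = May 16, 2020.
The award is activated: May 16, 2020 + 4 weeks = Jun 13, 2020.

2020-06-13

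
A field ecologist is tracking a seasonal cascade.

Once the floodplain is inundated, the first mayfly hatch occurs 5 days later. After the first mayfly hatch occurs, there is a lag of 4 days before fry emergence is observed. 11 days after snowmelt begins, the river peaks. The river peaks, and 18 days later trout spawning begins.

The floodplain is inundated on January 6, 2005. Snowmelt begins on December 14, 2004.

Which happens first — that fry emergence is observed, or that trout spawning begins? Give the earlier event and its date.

Trout spawning begins — January 12, 2005

The floodplain is inundated: Jan 6, 2005.
The first mayfly hatch occurs: Jan 6, 2005 + 5 days = Jan 11, 2005.
Fry emergence is observed: Jan 11, 2005 + 4 days = Jan 15, 2005.
Snowmelt begins: Dec 14, 2004.
The river peaks: Dec 14, 2004 + 11 days = Dec 25, 2004.
Trout spawning begins: Dec 25, 2004 + 18 days = Jan 12, 2005.
Comparing: fry emergence is observed on Jan 15, 2005 vs trout spawning begins on Jan 12, 2005. Earlier: trout spawning begins.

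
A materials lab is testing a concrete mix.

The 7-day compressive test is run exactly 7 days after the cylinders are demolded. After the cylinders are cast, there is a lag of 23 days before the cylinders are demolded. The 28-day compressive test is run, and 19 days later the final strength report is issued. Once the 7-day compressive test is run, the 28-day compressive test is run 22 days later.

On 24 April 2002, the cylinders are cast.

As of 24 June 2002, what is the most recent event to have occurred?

The cylinders are cast: Apr 24, 2002.
The cylinders are demolded: Apr 24, 2002 + 23 days = May 17, 2002.
The 7-day compressive test is run: May 17, 2002 + 7 days = May 24, 2002.
The 28-day compressive test is run: May 24, 2002 + 22 days = Jun 15, 2002.
The final strength report is issued: Jun 15, 2002 + 19 days = Jul 4, 2002.
Jun 24, 2002 falls between when the 28-day compressive test is run (Jun 15, 2002) and when the final strength report is issued (Jul 4, 2002).

The 28-day compressive test is run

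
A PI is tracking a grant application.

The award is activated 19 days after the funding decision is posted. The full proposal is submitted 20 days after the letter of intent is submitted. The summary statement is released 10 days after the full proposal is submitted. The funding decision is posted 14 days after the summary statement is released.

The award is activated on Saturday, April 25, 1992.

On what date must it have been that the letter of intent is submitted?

The award is activated: Apr 25, 1992.
The funding decision is posted: Apr 25, 1992 − 19 days = Apr 6, 1992.
The summary statement is released: Apr 6, 1992 − 14 days = Mar 23, 1992.
The full proposal is submitted: Mar 23, 1992 − 10 days = Mar 13, 1992.
The letter of intent is submitted: Mar 13, 1992 − 20 days = Feb 22, 1992.

Saturday, February 22, 1992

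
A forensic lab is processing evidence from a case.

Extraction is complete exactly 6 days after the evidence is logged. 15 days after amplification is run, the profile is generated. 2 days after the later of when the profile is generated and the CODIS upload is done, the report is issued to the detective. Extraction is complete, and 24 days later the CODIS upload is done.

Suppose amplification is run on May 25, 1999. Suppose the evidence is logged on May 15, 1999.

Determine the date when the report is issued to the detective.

Jun 16, 1999

Amplification is run: May 25, 1999.
The profile is generated: May 25, 1999 + 15 days = Jun 9, 1999.
The evidence is logged: May 15, 1999.
Extraction is complete: May 15, 1999 + 6 days = May 21, 1999.
The CODIS upload is done: May 21, 1999 + 24 days = Jun 14, 1999.
Both prerequisites met — the profile is generated (Jun 9, 1999), the CODIS upload is done (Jun 14, 1999); the later is Jun 14, 1999.
The report is issued to the detective: Jun 14, 1999 + 2 days = Jun 16, 1999.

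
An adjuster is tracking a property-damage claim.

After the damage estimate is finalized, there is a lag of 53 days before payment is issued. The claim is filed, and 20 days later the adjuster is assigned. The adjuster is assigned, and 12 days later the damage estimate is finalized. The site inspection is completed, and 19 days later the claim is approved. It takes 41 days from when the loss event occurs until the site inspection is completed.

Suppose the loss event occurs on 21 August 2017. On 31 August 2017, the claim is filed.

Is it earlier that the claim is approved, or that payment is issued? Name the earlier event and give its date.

The loss event occurs: Aug 21, 2017.
The site inspection is completed: Aug 21, 2017 + 41 days = Oct 1, 2017.
The claim is approved: Oct 1, 2017 + 19 days = Oct 20, 2017.
The claim is filed: Aug 31, 2017.
The adjuster is assigned: Aug 31, 2017 + 20 days = Sep 20, 2017.
The damage estimate is finalized: Sep 20, 2017 + 12 days = Oct 2, 2017.
Payment is issued: Oct 2, 2017 + 53 days = Nov 24, 2017.
Comparing: the claim is approved on Oct 20, 2017 vs payment is issued on Nov 24, 2017. Earlier: the claim is approved.

The claim is approved — 20 October 2017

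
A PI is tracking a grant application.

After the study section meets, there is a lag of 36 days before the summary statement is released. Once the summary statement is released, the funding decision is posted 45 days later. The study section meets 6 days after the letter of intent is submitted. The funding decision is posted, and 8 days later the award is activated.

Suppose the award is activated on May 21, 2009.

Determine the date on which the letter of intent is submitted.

Feb 15, 2009

The award is activated: May 21, 2009.
The funding decision is posted: May 21, 2009 − 8 days = May 13, 2009.
The summary statement is released: May 13, 2009 − 45 days = Mar 29, 2009.
The study section meets: Mar 29, 2009 − 36 days = Feb 21, 2009.
The letter of intent is submitted: Feb 21, 2009 − 6 days = Feb 15, 2009.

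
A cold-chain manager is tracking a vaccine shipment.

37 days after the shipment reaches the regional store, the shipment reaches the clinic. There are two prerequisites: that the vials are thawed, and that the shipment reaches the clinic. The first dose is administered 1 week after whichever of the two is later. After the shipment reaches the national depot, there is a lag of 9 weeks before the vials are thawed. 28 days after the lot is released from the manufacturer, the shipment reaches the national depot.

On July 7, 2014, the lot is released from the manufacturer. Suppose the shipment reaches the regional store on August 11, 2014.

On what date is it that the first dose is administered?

October 13, 2014

The lot is released from the manufacturer: Jul 7, 2014.
The shipment reaches the national depot: Jul 7, 2014 + 28 days = Aug 4, 2014.
The vials are thawed: Aug 4, 2014 + 9 weeks = Oct 6, 2014.
The shipment reaches the regional store: Aug 11, 2014.
The shipment reaches the clinic: Aug 11, 2014 + 37 days = Sep 17, 2014.
Both prerequisites met — the vials are thawed (Oct 6, 2014), the shipment reaches the clinic (Sep 17, 2014); the later is Oct 6, 2014.
The first dose is administered: Oct 6, 2014 + 1 week = Oct 13, 2014.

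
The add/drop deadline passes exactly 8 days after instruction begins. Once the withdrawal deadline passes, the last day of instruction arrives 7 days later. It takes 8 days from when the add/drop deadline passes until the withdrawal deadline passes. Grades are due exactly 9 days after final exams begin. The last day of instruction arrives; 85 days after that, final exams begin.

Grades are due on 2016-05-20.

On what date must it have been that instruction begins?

Grades are due: May 20, 2016.
Final exams begin: May 20, 2016 − 9 days = May 11, 2016.
The last day of instruction arrives: May 11, 2016 − 85 days = Feb 16, 2016.
The withdrawal deadline passes: Feb 16, 2016 − 7 days = Feb 9, 2016.
The add/drop deadline passes: Feb 9, 2016 − 8 days = Feb 1, 2016.
Instruction begins: Feb 1, 2016 − 8 days = Jan 24, 2016.

2016-01-24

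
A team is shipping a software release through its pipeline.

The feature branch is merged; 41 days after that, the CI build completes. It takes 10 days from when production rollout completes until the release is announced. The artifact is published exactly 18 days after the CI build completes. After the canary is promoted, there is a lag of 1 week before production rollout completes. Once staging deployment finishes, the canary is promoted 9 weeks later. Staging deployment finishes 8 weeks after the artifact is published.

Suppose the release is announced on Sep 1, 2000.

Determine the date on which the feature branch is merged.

The release is announced: Sep 1, 2000.
Production rollout completes: Sep 1, 2000 − 10 days = Aug 22, 2000.
The canary is promoted: Aug 22, 2000 − 1 week = Aug 15, 2000.
Staging deployment finishes: Aug 15, 2000 − 9 weeks = Jun 13, 2000.
The artifact is published: Jun 13, 2000 − 8 weeks = Apr 18, 2000.
The CI build completes: Apr 18, 2000 − 18 days = Mar 31, 2000.
The feature branch is merged: Mar 31, 2000 − 41 days = Feb 19, 2000.

Feb 19, 2000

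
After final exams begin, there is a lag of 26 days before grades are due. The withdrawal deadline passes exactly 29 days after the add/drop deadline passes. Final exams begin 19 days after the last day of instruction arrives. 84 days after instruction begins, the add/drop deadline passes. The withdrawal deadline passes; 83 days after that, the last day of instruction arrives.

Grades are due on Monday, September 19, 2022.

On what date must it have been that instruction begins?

Friday, January 21, 2022

Grades are due: Sep 19, 2022.
Final exams begin: Sep 19, 2022 − 26 days = Aug 24, 2022.
The last day of instruction arrives: Aug 24, 2022 − 19 days = Aug 5, 2022.
The withdrawal deadline passes: Aug 5, 2022 − 83 days = May 14, 2022.
The add/drop deadline passes: May 14, 2022 − 29 days = Apr 15, 2022.
Instruction begins: Apr 15, 2022 − 84 days = Jan 21, 2022.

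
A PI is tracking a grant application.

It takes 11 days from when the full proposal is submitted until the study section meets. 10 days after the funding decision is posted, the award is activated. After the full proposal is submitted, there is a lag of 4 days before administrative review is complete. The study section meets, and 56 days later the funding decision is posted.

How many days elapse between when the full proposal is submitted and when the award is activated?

Causal path: the full proposal is submitted → the study section meets → the funding decision is posted → the award is activated.
Total delay along the path: 11 + 56 + 10 = 77 days.

77 days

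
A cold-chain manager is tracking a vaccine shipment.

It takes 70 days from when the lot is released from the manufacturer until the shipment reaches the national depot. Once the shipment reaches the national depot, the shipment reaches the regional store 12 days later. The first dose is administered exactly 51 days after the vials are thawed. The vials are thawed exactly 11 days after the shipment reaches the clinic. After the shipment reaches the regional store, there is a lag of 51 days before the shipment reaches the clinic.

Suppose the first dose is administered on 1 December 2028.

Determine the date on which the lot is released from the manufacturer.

20 May 2028

The first dose is administered: Dec 1, 2028.
The vials are thawed: Dec 1, 2028 − 51 days = Oct 11, 2028.
The shipment reaches the clinic: Oct 11, 2028 − 11 days = Sep 30, 2028.
The shipment reaches the regional store: Sep 30, 2028 − 51 days = Aug 10, 2028.
The shipment reaches the national depot: Aug 10, 2028 − 12 days = Jul 29, 2028.
The lot is released from the manufacturer: Jul 29, 2028 − 70 days = May 20, 2028.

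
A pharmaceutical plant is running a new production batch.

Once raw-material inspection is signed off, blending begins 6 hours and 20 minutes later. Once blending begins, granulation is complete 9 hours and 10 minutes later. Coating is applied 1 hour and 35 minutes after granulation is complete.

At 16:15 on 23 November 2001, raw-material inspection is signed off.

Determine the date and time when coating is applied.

09:20 on 24 November 2001

Raw-material inspection is signed off: 16:15 Nov 23, 2001.
Blending begins: 16:15 Nov 23, 2001 + 6h20m = 22:35 Nov 23, 2001.
Granulation is complete: 22:35 Nov 23, 2001 + 9h10m = 07:45 Nov 24, 2001.
Coating is applied: 07:45 Nov 24, 2001 + 1h35m = 09:20 Nov 24, 2001.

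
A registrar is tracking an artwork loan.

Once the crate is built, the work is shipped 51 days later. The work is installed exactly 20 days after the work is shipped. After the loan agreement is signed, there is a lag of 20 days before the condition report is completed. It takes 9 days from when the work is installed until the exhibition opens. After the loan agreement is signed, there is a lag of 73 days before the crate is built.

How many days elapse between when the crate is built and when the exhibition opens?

80 days

Causal path: the crate is built → the work is shipped → the work is installed → the exhibition opens.
Total delay along the path: 51 + 20 + 9 = 80 days.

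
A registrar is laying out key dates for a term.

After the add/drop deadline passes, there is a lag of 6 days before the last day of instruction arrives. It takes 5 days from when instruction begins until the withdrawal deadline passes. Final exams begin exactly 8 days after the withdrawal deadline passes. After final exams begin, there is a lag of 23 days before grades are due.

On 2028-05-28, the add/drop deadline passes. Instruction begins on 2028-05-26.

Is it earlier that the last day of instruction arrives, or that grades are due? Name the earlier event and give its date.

The last day of instruction arrives — 2028-06-03

The add/drop deadline passes: May 28, 2028.
The last day of instruction arrives: May 28, 2028 + 6 days = Jun 3, 2028.
Instruction begins: May 26, 2028.
The withdrawal deadline passes: May 26, 2028 + 5 days = May 31, 2028.
Final exams begin: May 31, 2028 + 8 days = Jun 8, 2028.
Grades are due: Jun 8, 2028 + 23 days = Jul 1, 2028.
Comparing: the last day of instruction arrives on Jun 3, 2028 vs grades are due on Jul 1, 2028. Earlier: the last day of instruction arrives.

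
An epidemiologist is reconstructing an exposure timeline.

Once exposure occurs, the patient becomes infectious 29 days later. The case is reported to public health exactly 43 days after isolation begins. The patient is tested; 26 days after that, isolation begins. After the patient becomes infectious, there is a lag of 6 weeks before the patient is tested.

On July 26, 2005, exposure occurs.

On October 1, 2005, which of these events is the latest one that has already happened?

The patient becomes infectious

Exposure occurs: Jul 26, 2005.
The patient becomes infectious: Jul 26, 2005 + 29 days = Aug 24, 2005.
The patient is tested: Aug 24, 2005 + 6 weeks = Oct 5, 2005.
Isolation begins: Oct 5, 2005 + 26 days = Oct 31, 2005.
The case is reported to public health: Oct 31, 2005 + 43 days = Dec 13, 2005.
Oct 1, 2005 falls between when the patient becomes infectious (Aug 24, 2005) and when the patient is tested (Oct 5, 2005).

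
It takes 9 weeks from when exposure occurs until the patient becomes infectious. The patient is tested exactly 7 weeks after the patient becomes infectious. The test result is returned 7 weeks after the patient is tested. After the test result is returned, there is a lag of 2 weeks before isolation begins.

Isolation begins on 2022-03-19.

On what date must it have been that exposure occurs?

Isolation begins: Mar 19, 2022.
The test result is returned: Mar 19, 2022 − 2 weeks = Mar 5, 2022.
The patient is tested: Mar 5, 2022 − 7 weeks = Jan 15, 2022.
The patient becomes infectious: Jan 15, 2022 − 7 weeks = Nov 27, 2021.
Exposure occurs: Nov 27, 2021 − 9 weeks = Sep 25, 2021.

2021-09-25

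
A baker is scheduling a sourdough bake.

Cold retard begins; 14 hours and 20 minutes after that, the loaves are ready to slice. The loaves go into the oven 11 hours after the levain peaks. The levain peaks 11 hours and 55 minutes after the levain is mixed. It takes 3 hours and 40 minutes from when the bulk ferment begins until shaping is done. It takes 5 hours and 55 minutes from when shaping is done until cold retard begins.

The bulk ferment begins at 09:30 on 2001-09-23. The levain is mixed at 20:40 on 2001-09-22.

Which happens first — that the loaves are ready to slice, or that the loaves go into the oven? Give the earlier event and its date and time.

The loaves go into the oven — 19:35 on 2001-09-23

The bulk ferment begins: 09:30 Sep 23, 2001.
Shaping is done: 09:30 Sep 23, 2001 + 3h40m = 13:10 Sep 23, 2001.
Cold retard begins: 13:10 Sep 23, 2001 + 5h55m = 19:05 Sep 23, 2001.
The loaves are ready to slice: 19:05 Sep 23, 2001 + 14h20m = 09:25 Sep 24, 2001.
The levain is mixed: 20:40 Sep 22, 2001.
The levain peaks: 20:40 Sep 22, 2001 + 11h55m = 08:35 Sep 23, 2001.
The loaves go into the oven: 08:35 Sep 23, 2001 + 11h = 19:35 Sep 23, 2001.
Comparing: the loaves are ready to slice at 09:25 Sep 24, 2001 vs the loaves go into the oven at 19:35 Sep 23, 2001. Earlier: the loaves go into the oven.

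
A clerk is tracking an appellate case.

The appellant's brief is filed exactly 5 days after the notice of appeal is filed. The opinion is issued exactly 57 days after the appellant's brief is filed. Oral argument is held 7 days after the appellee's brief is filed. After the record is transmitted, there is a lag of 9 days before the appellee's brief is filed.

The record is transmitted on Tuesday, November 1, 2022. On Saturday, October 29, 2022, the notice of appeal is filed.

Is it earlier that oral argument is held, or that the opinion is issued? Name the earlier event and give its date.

Oral argument is held — Thursday, November 17, 2022

The record is transmitted: Nov 1, 2022.
The appellee's brief is filed: Nov 1, 2022 + 9 days = Nov 10, 2022.
Oral argument is held: Nov 10, 2022 + 7 days = Nov 17, 2022.
The notice of appeal is filed: Oct 29, 2022.
The appellant's brief is filed: Oct 29, 2022 + 5 days = Nov 3, 2022.
The opinion is issued: Nov 3, 2022 + 57 days = Dec 30, 2022.
Comparing: oral argument is held on Nov 17, 2022 vs the opinion is issued on Dec 30, 2022. Earlier: oral argument is held.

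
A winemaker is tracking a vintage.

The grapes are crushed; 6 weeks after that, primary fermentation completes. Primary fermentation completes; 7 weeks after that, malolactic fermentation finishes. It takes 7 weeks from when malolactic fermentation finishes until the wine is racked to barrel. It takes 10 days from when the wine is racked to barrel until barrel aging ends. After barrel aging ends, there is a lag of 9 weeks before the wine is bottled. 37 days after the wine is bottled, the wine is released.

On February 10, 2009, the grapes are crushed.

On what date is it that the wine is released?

October 18, 2009

The grapes are crushed: Feb 10, 2009.
Primary fermentation completes: Feb 10, 2009 + 6 weeks = Mar 24, 2009.
Malolactic fermentation finishes: Mar 24, 2009 + 7 weeks = May 12, 2009.
The wine is racked to barrel: May 12, 2009 + 7 weeks = Jun 30, 2009.
Barrel aging ends: Jun 30, 2009 + 10 days = Jul 10, 2009.
The wine is bottled: Jul 10, 2009 + 9 weeks = Sep 11, 2009.
The wine is released: Sep 11, 2009 + 37 days = Oct 18, 2009.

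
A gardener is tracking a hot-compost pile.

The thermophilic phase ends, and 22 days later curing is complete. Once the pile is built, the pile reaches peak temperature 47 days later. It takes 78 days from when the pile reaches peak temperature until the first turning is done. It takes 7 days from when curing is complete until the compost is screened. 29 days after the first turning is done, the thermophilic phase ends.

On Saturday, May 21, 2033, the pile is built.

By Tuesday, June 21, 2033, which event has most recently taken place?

The pile is built

The pile is built: May 21, 2033.
The pile reaches peak temperature: May 21, 2033 + 47 days = Jul 7, 2033.
The first turning is done: Jul 7, 2033 + 78 days = Sep 23, 2033.
The thermophilic phase ends: Sep 23, 2033 + 29 days = Oct 22, 2033.
Curing is complete: Oct 22, 2033 + 22 days = Nov 13, 2033.
The compost is screened: Nov 13, 2033 + 7 days = Nov 20, 2033.
Jun 21, 2033 falls between when the pile is built (May 21, 2033) and when the pile reaches peak temperature (Jul 7, 2033).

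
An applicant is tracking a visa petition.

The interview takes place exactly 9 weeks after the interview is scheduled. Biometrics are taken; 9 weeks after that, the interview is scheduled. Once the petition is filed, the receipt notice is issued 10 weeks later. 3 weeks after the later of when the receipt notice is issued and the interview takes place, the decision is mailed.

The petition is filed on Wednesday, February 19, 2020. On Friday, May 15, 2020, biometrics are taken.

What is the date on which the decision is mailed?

Friday, October 9, 2020

The petition is filed: Feb 19, 2020.
The receipt notice is issued: Feb 19, 2020 + 10 weeks = Apr 29, 2020.
Biometrics are taken: May 15, 2020.
The interview is scheduled: May 15, 2020 + 9 weeks = Jul 17, 2020.
The interview takes place: Jul 17, 2020 + 9 weeks = Sep 18, 2020.
Both prerequisites met — the receipt notice is issued (Apr 29, 2020), the interview takes place (Sep 18, 2020); the later is Sep 18, 2020.
The decision is mailed: Sep 18, 2020 + 3 weeks = Oct 9, 2020.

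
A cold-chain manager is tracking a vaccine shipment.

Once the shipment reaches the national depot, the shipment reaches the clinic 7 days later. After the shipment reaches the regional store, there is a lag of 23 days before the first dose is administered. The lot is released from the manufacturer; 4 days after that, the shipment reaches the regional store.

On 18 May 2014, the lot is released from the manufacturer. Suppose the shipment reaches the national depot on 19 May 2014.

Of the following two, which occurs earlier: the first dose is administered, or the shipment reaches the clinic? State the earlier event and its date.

The shipment reaches the clinic — 26 May 2014

The lot is released from the manufacturer: May 18, 2014.
The shipment reaches the regional store: May 18, 2014 + 4 days = May 22, 2014.
The first dose is administered: May 22, 2014 + 23 days = Jun 14, 2014.
The shipment reaches the national depot: May 19, 2014.
The shipment reaches the clinic: May 19, 2014 + 7 days = May 26, 2014.
Comparing: the first dose is administered on Jun 14, 2014 vs the shipment reaches the clinic on May 26, 2014. Earlier: the shipment reaches the clinic.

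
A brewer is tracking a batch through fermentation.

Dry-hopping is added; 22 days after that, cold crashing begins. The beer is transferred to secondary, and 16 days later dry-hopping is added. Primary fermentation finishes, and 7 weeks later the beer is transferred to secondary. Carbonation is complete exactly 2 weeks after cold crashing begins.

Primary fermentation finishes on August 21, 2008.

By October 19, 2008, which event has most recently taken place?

The beer is transferred to secondary

Primary fermentation finishes: Aug 21, 2008.
The beer is transferred to secondary: Aug 21, 2008 + 7 weeks = Oct 9, 2008.
Dry-hopping is added: Oct 9, 2008 + 16 days = Oct 25, 2008.
Cold crashing begins: Oct 25, 2008 + 22 days = Nov 16, 2008.
Carbonation is complete: Nov 16, 2008 + 2 weeks = Nov 30, 2008.
Oct 19, 2008 falls between when the beer is transferred to secondary (Oct 9, 2008) and when dry-hopping is added (Oct 25, 2008).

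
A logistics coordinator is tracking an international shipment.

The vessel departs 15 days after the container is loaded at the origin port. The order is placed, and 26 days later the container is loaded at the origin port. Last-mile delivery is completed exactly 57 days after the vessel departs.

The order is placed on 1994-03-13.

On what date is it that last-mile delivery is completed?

The order is placed: Mar 13, 1994.
The container is loaded at the origin port: Mar 13, 1994 + 26 days = Apr 8, 1994.
The vessel departs: Apr 8, 1994 + 15 days = Apr 23, 1994.
Last-mile delivery is completed: Apr 23, 1994 + 57 days = Jun 19, 1994.

1994-06-19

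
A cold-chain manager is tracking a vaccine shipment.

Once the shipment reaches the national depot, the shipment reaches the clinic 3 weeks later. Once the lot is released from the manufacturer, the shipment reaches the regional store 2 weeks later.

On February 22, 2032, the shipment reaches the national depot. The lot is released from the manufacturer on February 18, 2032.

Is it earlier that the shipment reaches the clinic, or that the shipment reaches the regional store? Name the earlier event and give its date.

The shipment reaches the regional store — March 3, 2032

The shipment reaches the national depot: Feb 22, 2032.
The shipment reaches the clinic: Feb 22, 2032 + 3 weeks = Mar 14, 2032.
The lot is released from the manufacturer: Feb 18, 2032.
The shipment reaches the regional store: Feb 18, 2032 + 2 weeks = Mar 3, 2032.
Comparing: the shipment reaches the clinic on Mar 14, 2032 vs the shipment reaches the regional store on Mar 3, 2032. Earlier: the shipment reaches the regional store.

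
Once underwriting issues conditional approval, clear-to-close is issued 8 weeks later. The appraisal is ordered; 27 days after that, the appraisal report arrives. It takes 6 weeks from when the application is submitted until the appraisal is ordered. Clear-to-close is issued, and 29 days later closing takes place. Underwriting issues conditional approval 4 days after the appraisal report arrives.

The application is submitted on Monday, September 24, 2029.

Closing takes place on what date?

The application is submitted: Sep 24, 2029.
The appraisal is ordered: Sep 24, 2029 + 6 weeks = Nov 5, 2029.
The appraisal report arrives: Nov 5, 2029 + 27 days = Dec 2, 2029.
Underwriting issues conditional approval: Dec 2, 2029 + 4 days = Dec 6, 2029.
Clear-to-close is issued: Dec 6, 2029 + 8 weeks = Jan 31, 2030.
Closing takes place: Jan 31, 2030 + 29 days = Mar 1, 2030.

Friday, March 1, 2030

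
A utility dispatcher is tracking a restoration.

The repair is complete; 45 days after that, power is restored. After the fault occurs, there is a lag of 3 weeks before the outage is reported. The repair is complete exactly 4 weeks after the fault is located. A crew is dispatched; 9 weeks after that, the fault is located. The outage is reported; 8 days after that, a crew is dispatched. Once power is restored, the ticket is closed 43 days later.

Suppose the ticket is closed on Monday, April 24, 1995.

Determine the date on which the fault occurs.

Wednesday, September 28, 1994

The ticket is closed: Apr 24, 1995.
Power is restored: Apr 24, 1995 − 43 days = Mar 12, 1995.
The repair is complete: Mar 12, 1995 − 45 days = Jan 26, 1995.
The fault is located: Jan 26, 1995 − 4 weeks = Dec 29, 1994.
A crew is dispatched: Dec 29, 1994 − 9 weeks = Oct 27, 1994.
The outage is reported: Oct 27, 1994 − 8 days = Oct 19, 1994.
The fault occurs: Oct 19, 1994 − 3 weeks = Sep 28, 1994.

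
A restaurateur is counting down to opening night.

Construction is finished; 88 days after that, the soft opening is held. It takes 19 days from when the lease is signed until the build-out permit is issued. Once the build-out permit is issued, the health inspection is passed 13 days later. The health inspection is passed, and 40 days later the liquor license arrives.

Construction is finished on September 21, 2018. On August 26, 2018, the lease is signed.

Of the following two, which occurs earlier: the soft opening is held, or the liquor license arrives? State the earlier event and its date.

Construction is finished: Sep 21, 2018.
The soft opening is held: Sep 21, 2018 + 88 days = Dec 18, 2018.
The lease is signed: Aug 26, 2018.
The build-out permit is issued: Aug 26, 2018 + 19 days = Sep 14, 2018.
The health inspection is passed: Sep 14, 2018 + 13 days = Sep 27, 2018.
The liquor license arrives: Sep 27, 2018 + 40 days = Nov 6, 2018.
Comparing: the soft opening is held on Dec 18, 2018 vs the liquor license arrives on Nov 6, 2018. Earlier: the liquor license arrives.

The liquor license arrives — November 6, 2018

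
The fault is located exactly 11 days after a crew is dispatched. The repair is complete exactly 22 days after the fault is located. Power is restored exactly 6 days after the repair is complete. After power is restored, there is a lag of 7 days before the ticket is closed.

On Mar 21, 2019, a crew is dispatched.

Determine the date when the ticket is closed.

May 6, 2019

A crew is dispatched: Mar 21, 2019.
The fault is located: Mar 21, 2019 + 11 days = Apr 1, 2019.
The repair is complete: Apr 1, 2019 + 22 days = Apr 23, 2019.
Power is restored: Apr 23, 2019 + 6 days = Apr 29, 2019.
The ticket is closed: Apr 29, 2019 + 7 days = May 6, 2019.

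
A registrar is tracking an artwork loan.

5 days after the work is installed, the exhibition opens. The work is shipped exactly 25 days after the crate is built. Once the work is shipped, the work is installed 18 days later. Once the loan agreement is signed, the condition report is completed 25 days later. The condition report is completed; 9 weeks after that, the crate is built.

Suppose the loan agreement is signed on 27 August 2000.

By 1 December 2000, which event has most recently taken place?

The loan agreement is signed: Aug 27, 2000.
The condition report is completed: Aug 27, 2000 + 25 days = Sep 21, 2000.
The crate is built: Sep 21, 2000 + 9 weeks = Nov 23, 2000.
The work is shipped: Nov 23, 2000 + 25 days = Dec 18, 2000.
The work is installed: Dec 18, 2000 + 18 days = Jan 5, 2001.
The exhibition opens: Jan 5, 2001 + 5 days = Jan 10, 2001.
Dec 1, 2000 falls between when the crate is built (Nov 23, 2000) and when the work is shipped (Dec 18, 2000).

The crate is built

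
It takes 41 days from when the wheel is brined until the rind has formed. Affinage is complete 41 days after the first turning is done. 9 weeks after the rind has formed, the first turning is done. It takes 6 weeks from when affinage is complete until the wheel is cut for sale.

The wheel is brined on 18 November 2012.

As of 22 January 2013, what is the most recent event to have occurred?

The wheel is brined: Nov 18, 2012.
The rind has formed: Nov 18, 2012 + 41 days = Dec 29, 2012.
The first turning is done: Dec 29, 2012 + 9 weeks = Mar 2, 2013.
Affinage is complete: Mar 2, 2013 + 41 days = Apr 12, 2013.
The wheel is cut for sale: Apr 12, 2013 + 6 weeks = May 24, 2013.
Jan 22, 2013 falls between when the rind has formed (Dec 29, 2012) and when the first turning is done (Mar 2, 2013).

The rind has formed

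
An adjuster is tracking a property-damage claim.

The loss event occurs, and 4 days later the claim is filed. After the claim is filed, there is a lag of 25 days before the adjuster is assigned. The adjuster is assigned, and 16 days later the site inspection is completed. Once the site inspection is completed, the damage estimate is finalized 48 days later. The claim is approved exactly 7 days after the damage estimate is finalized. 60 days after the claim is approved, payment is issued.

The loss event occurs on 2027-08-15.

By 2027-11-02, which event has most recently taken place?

The site inspection is completed

The loss event occurs: Aug 15, 2027.
The claim is filed: Aug 15, 2027 + 4 days = Aug 19, 2027.
The adjuster is assigned: Aug 19, 2027 + 25 days = Sep 13, 2027.
The site inspection is completed: Sep 13, 2027 + 16 days = Sep 29, 2027.
The damage estimate is finalized: Sep 29, 2027 + 48 days = Nov 16, 2027.
The claim is approved: Nov 16, 2027 + 7 days = Nov 23, 2027.
Payment is issued: Nov 23, 2027 + 60 days = Jan 22, 2028.
Nov 2, 2027 falls between when the site inspection is completed (Sep 29, 2027) and when the damage estimate is finalized (Nov 16, 2027).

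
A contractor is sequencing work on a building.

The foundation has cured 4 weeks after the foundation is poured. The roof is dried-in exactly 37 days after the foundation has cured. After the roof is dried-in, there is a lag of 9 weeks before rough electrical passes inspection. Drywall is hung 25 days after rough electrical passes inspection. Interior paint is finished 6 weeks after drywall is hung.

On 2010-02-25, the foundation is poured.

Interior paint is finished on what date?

2010-09-08

The foundation is poured: Feb 25, 2010.
The foundation has cured: Feb 25, 2010 + 4 weeks = Mar 25, 2010.
The roof is dried-in: Mar 25, 2010 + 37 days = May 1, 2010.
Rough electrical passes inspection: May 1, 2010 + 9 weeks = Jul 3, 2010.
Drywall is hung: Jul 3, 2010 + 25 days = Jul 28, 2010.
Interior paint is finished: Jul 28, 2010 + 6 weeks = Sep 8, 2010.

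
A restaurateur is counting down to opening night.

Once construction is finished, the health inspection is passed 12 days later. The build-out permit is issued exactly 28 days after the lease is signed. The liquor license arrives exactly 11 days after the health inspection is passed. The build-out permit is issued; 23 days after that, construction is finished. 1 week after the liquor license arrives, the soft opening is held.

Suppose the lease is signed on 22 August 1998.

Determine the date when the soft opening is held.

The lease is signed: Aug 22, 1998.
The build-out permit is issued: Aug 22, 1998 + 28 days = Sep 19, 1998.
Construction is finished: Sep 19, 1998 + 23 days = Oct 12, 1998.
The health inspection is passed: Oct 12, 1998 + 12 days = Oct 24, 1998.
The liquor license arrives: Oct 24, 1998 + 11 days = Nov 4, 1998.
The soft opening is held: Nov 4, 1998 + 1 week = Nov 11, 1998.

11 November 1998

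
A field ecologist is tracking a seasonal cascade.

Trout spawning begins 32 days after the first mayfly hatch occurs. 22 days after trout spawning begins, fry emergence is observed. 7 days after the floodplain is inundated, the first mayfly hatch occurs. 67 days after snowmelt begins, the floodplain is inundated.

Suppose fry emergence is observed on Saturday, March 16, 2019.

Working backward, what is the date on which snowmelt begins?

Fry emergence is observed: Mar 16, 2019.
Trout spawning begins: Mar 16, 2019 − 22 days = Feb 22, 2019.
The first mayfly hatch occurs: Feb 22, 2019 − 32 days = Jan 21, 2019.
The floodplain is inundated: Jan 21, 2019 − 7 days = Jan 14, 2019.
Snowmelt begins: Jan 14, 2019 − 67 days = Nov 8, 2018.

Thursday, November 8, 2018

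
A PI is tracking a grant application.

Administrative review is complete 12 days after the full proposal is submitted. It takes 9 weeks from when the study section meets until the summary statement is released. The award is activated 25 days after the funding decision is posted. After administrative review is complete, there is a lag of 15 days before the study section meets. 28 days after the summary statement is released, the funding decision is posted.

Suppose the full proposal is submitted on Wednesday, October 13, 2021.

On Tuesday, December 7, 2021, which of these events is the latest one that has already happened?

The full proposal is submitted: Oct 13, 2021.
Administrative review is complete: Oct 13, 2021 + 12 days = Oct 25, 2021.
The study section meets: Oct 25, 2021 + 15 days = Nov 9, 2021.
The summary statement is released: Nov 9, 2021 + 9 weeks = Jan 11, 2022.
The funding decision is posted: Jan 11, 2022 + 28 days = Feb 8, 2022.
The award is activated: Feb 8, 2022 + 25 days = Mar 5, 2022.
Dec 7, 2021 falls between when the study section meets (Nov 9, 2021) and when the summary statement is released (Jan 11, 2022).

The study section meets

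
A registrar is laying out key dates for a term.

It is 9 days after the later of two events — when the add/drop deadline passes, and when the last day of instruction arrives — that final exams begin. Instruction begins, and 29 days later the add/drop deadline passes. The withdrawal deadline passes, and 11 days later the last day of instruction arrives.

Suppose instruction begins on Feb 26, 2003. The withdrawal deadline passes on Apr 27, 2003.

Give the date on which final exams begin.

Instruction begins: Feb 26, 2003.
The add/drop deadline passes: Feb 26, 2003 + 29 days = Mar 27, 2003.
The withdrawal deadline passes: Apr 27, 2003.
The last day of instruction arrives: Apr 27, 2003 + 11 days = May 8, 2003.
Both prerequisites met — the add/drop deadline passes (Mar 27, 2003), the last day of instruction arrives (May 8, 2003); the later is May 8, 2003.
Final exams begin: May 8, 2003 + 9 days = May 17, 2003.

May 17, 2003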